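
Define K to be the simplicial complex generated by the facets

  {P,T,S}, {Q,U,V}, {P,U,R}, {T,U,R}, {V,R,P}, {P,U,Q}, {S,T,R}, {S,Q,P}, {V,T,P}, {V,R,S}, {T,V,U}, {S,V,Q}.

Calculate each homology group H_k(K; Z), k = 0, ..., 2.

H_0 ≅ Z,  H_1 ≅ Z/2,  H_2 = 0.

K has 7 vertices, 18 edges, 12 triangles.
rank ∂_0 = 0, rank ∂_1 = 6 ⇒ b_0 = 7 − 0 − 6 = 1; all invariant factors of ∂_1 are 1 so no torsion. So H_0 = Z.
rank ∂_1 = 6, rank ∂_2 = 12 ⇒ b_1 = 18 − 6 − 12 = 0; ∂_2 has invariant factor(s) [2] giving torsion. So H_1 = Z/2.
rank ∂_2 = 12, rank ∂_3 = 0 ⇒ b_2 = 12 − 12 − 0 = 0. So H_2 = 0.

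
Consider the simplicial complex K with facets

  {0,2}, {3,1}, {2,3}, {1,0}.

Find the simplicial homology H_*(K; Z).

H_0 = Z,  H_1 = Z.

K has 4 vertices, 4 edges.
rank ∂_0 = 0, rank ∂_1 = 3 ⇒ b_0 = 4 − 0 − 3 = 1; all invariant factors of ∂_1 are 1 so no torsion. So H_0 = Z.
rank ∂_1 = 3, rank ∂_2 = 0 ⇒ b_1 = 4 − 3 − 0 = 1. So H_1 = Z.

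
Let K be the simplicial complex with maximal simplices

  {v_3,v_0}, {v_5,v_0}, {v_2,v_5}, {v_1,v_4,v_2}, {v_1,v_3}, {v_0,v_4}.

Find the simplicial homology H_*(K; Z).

Fix the vertex order v_0 < v_1 < v_2 < v_3 < v_4 < v_5 and write every simplex with vertices in increasing order. Then dim K = 2 and the simplices of K are:

  0-simplices (6): [v_0], [v_1], [v_2], [v_3], [v_4], [v_5]
  1-simplices (8): [v_0,v_3], [v_0,v_4], [v_0,v_5], [v_1,v_2], [v_1,v_3], [v_1,v_4], [v_2,v_4], [v_2,v_5]
  2-simplices (1): [v_1,v_2,v_4]

giving chain groups C_0 ≅ Z^6, C_1 ≅ Z^8, C_2 ≅ Z^1.

∂_1: C_1 → C_0 sends each edge [p,q] (with p < q) to q − p.
This gives a 6×8 integer matrix of rank 5; reducing to Smith normal form yields diagonal entries (1,1,1,1,1).

∂_2: C_2 → C_1 maps a triangle to the signed sum of its edges. For instance
  ∂[v_1,v_2,v_4] = [v_2,v_4] − [v_1,v_4] + [v_1,v_2].
This gives a 8×1 integer matrix of rank 1; reducing to Smith normal form yields diagonal entries (1).

Now H_k = ker ∂_k / im ∂_{k+1}, so:

  H_0: rank C_0 − rank ∂_1 = 6 − 5 = 1, and the invariant factors of ∂_1 are all 1, so H_0 = Z.
  H_1: rank ker ∂_1 − rank ∂_2 = (8 − 5) − 1 = 2, and the invariant factors of ∂_2 are all 1, so H_1 = Z^2.
  H_2: rank ker ∂_2 − rank ∂_3 = (1 − 1) − 0 = 0, and there is no ∂_3, so H_2 = 0.

As a check, the Euler characteristic is 6 − 8 + 1 = -1, which agrees with 1 − 2 + 0 = -1.

H_0 = Z,  H_1 = Z^2,  H_2 = 0.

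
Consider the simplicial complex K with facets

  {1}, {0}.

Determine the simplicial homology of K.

H_0 ≅ Z^2.

Fix the vertex order 0 < 1 and write every simplex with vertices in increasing order. Then dim K = 0 and the simplices of K are:

  0-simplices (2): [0], [1]

Hence C_0 ≅ Z^2.

Computing H_k = (kernel of ∂_k) / (image of ∂_{k+1}):

  H_0: rank C_0 − rank ∂_1 = 2 − 0 = 2, and there is no ∂_1, so H_0 ≅ Z^2.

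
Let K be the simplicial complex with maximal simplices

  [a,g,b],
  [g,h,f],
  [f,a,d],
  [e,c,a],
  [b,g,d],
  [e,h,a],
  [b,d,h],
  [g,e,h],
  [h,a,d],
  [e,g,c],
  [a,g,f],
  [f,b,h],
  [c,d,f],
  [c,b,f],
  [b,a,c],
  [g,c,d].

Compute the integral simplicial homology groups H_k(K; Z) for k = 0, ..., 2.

H_0 = Z,  H_1 = Z^2,  H_2 = Z.

Take the total order a < b < c < d < e < f < g < h on the vertex set. Then K (dimension 2) consists of the simplices:

  0-simplices (8): a, b, c, d, e, f, g, h
  1-simplices (24): ab, ac, ad, ae, af, ag, ah, bc, bd, bf, bg, bh, cd, ce, cf, cg, df, dg, dh, eg, eh, fg, fh, gh
  2-simplices (16): abc, abg, ace, adf, adh, aeh, afg, bcf, bdg, bdh, bfh, cdf, cdg, ceg, egh, fgh

Hence C_0 ≅ Z^8, C_1 ≅ Z^24, C_2 ≅ Z^16.

∂_1: C_1 → C_0 sends each edge [p,q] (with p < q) to q − p. For instance
  ∂ae = e − a.
As a 8×24 matrix over Z this has rank 7, with invariant factors (1,1,1,1,1,1,1).

Boundary ∂_2: C_2 → C_1 sends each 2-simplex [p,q,r] to [q,r] − [p,r] + [p,q]. For instance
  ∂bdh = dh − bh + bd,
  ∂egh = gh − eh + eg.
This gives a 24×16 integer matrix of rank 15; reducing to Smith normal form yields diagonal entries (1,1,1,1,1,1,1,1,1,1,1,1,1,1,1).

Reading off H_k = ker ∂_k / im ∂_{k+1}:

  H_0: rank C_0 − rank ∂_1 = 8 − 7 = 1, and the invariant factors of ∂_1 are all 1, so H_0 = Z.
  H_1: rank ker ∂_1 − rank ∂_2 = (24 − 7) − 15 = 2, and the invariant factors of ∂_2 are all 1, so H_1 = Z^2.
  H_2: rank ker ∂_2 − rank ∂_3 = (16 − 15) − 0 = 1, and there is no ∂_3, so H_2 = Z.

As a check, the Euler characteristic is 8 − 24 + 16 = 0, which agrees with 1 − 2 + 1 = 0.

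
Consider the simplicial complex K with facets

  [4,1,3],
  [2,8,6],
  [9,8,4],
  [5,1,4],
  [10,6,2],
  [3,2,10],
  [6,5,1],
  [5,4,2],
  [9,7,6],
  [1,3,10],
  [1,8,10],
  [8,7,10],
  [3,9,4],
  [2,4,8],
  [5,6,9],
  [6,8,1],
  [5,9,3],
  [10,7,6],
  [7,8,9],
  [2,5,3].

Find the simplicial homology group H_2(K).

We work with the vertex ordering 1 < 2 < 3 < 4 < 5 < 6 < 7 < 8 < 9 < 10. The simplices of K, each written with vertices in increasing order, are:

  0-simplices (10): [1], [2], [3], [4], [5], [6], [7], [8], [9], [10]
  1-simplices (30): (30 of them)
  2-simplices (20): (20 of them)

giving chain groups C_0 ≅ Z^10, C_1 ≅ Z^30, C_2 ≅ Z^20.

The boundary map ∂_1: C_1 → C_0 maps an edge to its endpoints' difference, ∂[p,q] = q − p. For instance
  ∂[6,9] = [9] − [6].
As a 10×30 matrix over Z this has rank 9, with invariant factors (1,1,1,1,1,1,1,1,1).

∂_2: C_2 → C_1 maps a triangle to the signed sum of its edges. For instance
  ∂[3,5,9] = [5,9] − [3,9] + [3,5],
  ∂[2,4,8] = [4,8] − [2,8] + [2,4].
As a 30×20 matrix over Z this has rank 20, with invariant factors (1,1,1,1,1,1,1,1,1,1,1,1,1,1,1,1,1,1,1,2).

Reading off H_k = ker ∂_k / im ∂_{k+1}:

  H_2: rank ker ∂_2 − rank ∂_3 = (20 − 20) − 0 = 0, and there is no ∂_3, so H_2 = 0.

H_2 ≅ 0.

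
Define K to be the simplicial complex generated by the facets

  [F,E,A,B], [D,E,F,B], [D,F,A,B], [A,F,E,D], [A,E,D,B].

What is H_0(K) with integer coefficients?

H_0 = Z.

We work with the vertex ordering A < B < D < E < F. The simplices of K, each written with vertices in increasing order, are:

  0-simplices (5): A, B, D, E, F
  1-simplices (10): AB, AD, AE, AF, BD, BE, BF, DE, DF, EF
  2-simplices (10): ABD, ABE, ABF, ADE, ADF, AEF, BDE, BDF, BEF, DEF
  3-simplices (5): ABDE, ABDF, ABEF, ADEF, BDEF

giving chain groups C_0 ≅ Z^5, C_1 ≅ Z^10, C_2 ≅ Z^10, C_3 ≅ Z^5.

∂_1: C_1 → C_0 sends each edge [p,q] (with p < q) to q − p. For instance
  ∂BD = D − B.
As a 5×10 matrix over Z this has rank 4, with invariant factors (1,1,1,1).

Boundary ∂_2: C_2 → C_1 acts by ∂[p,q,r] = [q,r] − [p,r] + [p,q]. For instance
  ∂ADE = DE − AE + AD,
  ∂AEF = EF − AF + AE.
This gives a 10×10 integer matrix of rank 6; reducing to Smith normal form yields diagonal entries (1,1,1,1,1,1).

The boundary map ∂_3: C_3 → C_2 sends each 3-simplex σ to the alternating sum Σ_i (−1)^i (σ with its i-th vertex removed). For instance
  ∂ADEF = DEF − AEF + ADF − ADE,
  ∂ABDE = BDE − ADE + ABE − ABD.
The 10×5 boundary matrix has rank 4 and Smith normal form diag(1,1,1,1).

Now H_k = ker ∂_k / im ∂_{k+1}, so:

  H_0: rank C_0 − rank ∂_1 = 5 − 4 = 1, and the invariant factors of ∂_1 are all 1, so H_0 = Z.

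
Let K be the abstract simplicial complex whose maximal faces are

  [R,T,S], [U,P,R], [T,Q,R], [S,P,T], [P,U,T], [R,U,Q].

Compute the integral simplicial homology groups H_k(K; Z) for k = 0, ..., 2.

We work with the vertex ordering P < Q < R < S < T < U. The simplices of K, each written with vertices in increasing order, are:

  0-simplices (6): P, Q, R, S, T, U
  1-simplices (12): PR, PS, PT, PU, QR, QT, QU, RS, RT, RU, ST, TU
  2-simplices (6): PRU, PST, PTU, QRT, QRU, RST

Hence C_0 ≅ Z^6, C_1 ≅ Z^12, C_2 ≅ Z^6.

∂_1: C_1 → C_0 maps an edge to its endpoints' difference, ∂[p,q] = q − p.
The 6×12 boundary matrix has rank 5 and Smith normal form diag(1,1,1,1,1).

Boundary ∂_2: C_2 → C_1 acts by ∂[p,q,r] = [q,r] − [p,r] + [p,q]. For instance
  ∂PRU = RU − PU + PR,
  ∂RST = ST − RT + RS.
As a 12×6 matrix over Z this has rank 6, with invariant factors (1,1,1,1,1,1).

From H_k ≅ ker(∂_k) / im(∂_{k+1}) we obtain:

  H_0: rank C_0 − rank ∂_1 = 6 − 5 = 1, and the invariant factors of ∂_1 are all 1, so H_0 ≅ Z.
  H_1: rank ker ∂_1 − rank ∂_2 = (12 − 5) − 6 = 1, and the invariant factors of ∂_2 are all 1, so H_1 ≅ Z.
  H_2: rank ker ∂_2 − rank ∂_3 = (6 − 6) − 0 = 0, and there is no ∂_3, so H_2 ≅ 0.

As a check, the Euler characteristic is 6 − 12 + 6 = 0, which agrees with 1 − 1 + 0 = 0.

H_0 = Z,  H_1 = Z,  H_2 = 0.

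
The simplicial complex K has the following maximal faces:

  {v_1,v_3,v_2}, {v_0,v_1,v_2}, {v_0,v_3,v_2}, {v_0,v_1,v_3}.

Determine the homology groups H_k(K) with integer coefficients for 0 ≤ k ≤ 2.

Order the vertices as v_0 < v_1 < v_2 < v_3. Listing each simplex with vertices in this order, K has dimension 2 with simplices:

  0-simplices (4): [v_0], [v_1], [v_2], [v_3]
  1-simplices (6): [v_0,v_1], [v_0,v_2], [v_0,v_3], [v_1,v_2], [v_1,v_3], [v_2,v_3]
  2-simplices (4): [v_0,v_1,v_2], [v_0,v_1,v_3], [v_0,v_2,v_3], [v_1,v_2,v_3]

giving chain groups C_0 ≅ Z^4, C_1 ≅ Z^6, C_2 ≅ Z^4.

Boundary ∂_1: C_1 → C_0 maps an edge to its endpoints' difference, ∂[p,q] = q − p. For instance
  ∂[v_1,v_2] = [v_2] − [v_1].
This gives a 4×6 integer matrix of rank 3; reducing to Smith normal form yields diagonal entries (1,1,1).

Boundary ∂_2: C_2 → C_1 acts by ∂[p,q,r] = [q,r] − [p,r] + [p,q]. For instance
  ∂[v_1,v_2,v_3] = [v_2,v_3] − [v_1,v_3] + [v_1,v_2],
  ∂[v_0,v_1,v_3] = [v_1,v_3] − [v_0,v_3] + [v_0,v_1].
The resulting 6×4 matrix has rank 3, and its Smith normal form has invariant factors (1,1,1).

Now H_k = ker ∂_k / im ∂_{k+1}, so:

  H_0: rank C_0 − rank ∂_1 = 4 − 3 = 1, and the invariant factors of ∂_1 are all 1, so H_0 = Z.
  H_1: rank ker ∂_1 − rank ∂_2 = (6 − 3) − 3 = 0, and the invariant factors of ∂_2 are all 1, so H_1 = 0.
  H_2: rank ker ∂_2 − rank ∂_3 = (4 − 3) − 0 = 1, and there is no ∂_3, so H_2 = Z.

H_0 = Z,  H_1 = 0,  H_2 = Z.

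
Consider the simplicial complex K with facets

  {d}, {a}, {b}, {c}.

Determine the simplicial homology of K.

Fix the vertex order a < b < c < d and write every simplex with vertices in increasing order. Then dim K = 0 and the simplices of K are:

  0-simplices (4): a, b, c, d

Hence C_0 ≅ Z^4.

From H_k ≅ ker(∂_k) / im(∂_{k+1}) we obtain:

  H_0: rank C_0 − rank ∂_1 = 4 − 0 = 4, and there is no ∂_1, so H_0 = Z^4.

H_0 ≅ Z^4.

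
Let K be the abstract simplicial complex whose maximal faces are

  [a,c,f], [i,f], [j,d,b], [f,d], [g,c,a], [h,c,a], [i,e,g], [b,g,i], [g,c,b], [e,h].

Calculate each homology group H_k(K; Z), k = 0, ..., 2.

Fix the vertex order a < b < c < d < e < f < g < h < i < j and write every simplex with vertices in increasing order. Then dim K = 2 and the simplices of K are:

  0-simplices (10): a, b, c, d, e, f, g, h, i, j
  1-simplices (19): ac, af, ag, ah, bc, bd, bg, bi, bj, cf, cg, ch, df, dj, eg, eh, ei, fi, gi
  2-simplices (7): acf, acg, ach, bcg, bdj, bgi, egi

so the chain groups are C_0 ≅ Z^10, C_1 ≅ Z^19, C_2 ≅ Z^7.

Boundary ∂_1: C_1 → C_0 sends each edge [p,q] (with p < q) to q − p.
This gives a 10×19 integer matrix of rank 9; reducing to Smith normal form yields diagonal entries (1,1,1,1,1,1,1,1,1).

The boundary map ∂_2: C_2 → C_1 sends each 2-simplex [p,q,r] to [q,r] − [p,r] + [p,q]. For instance
  ∂acg = cg − ag + ac,
  ∂bcg = cg − bg + bc.
The resulting 19×7 matrix has rank 7, and its Smith normal form has invariant factors (1,1,1,1,1,1,1).

From H_k ≅ ker(∂_k) / im(∂_{k+1}) we obtain:

  H_0: rank C_0 − rank ∂_1 = 10 − 9 = 1, and the invariant factors of ∂_1 are all 1, so H_0 = Z.
  H_1: rank ker ∂_1 − rank ∂_2 = (19 − 9) − 7 = 3, and the invariant factors of ∂_2 are all 1, so H_1 = Z^3.
  H_2: rank ker ∂_2 − rank ∂_3 = (7 − 7) − 0 = 0, and there is no ∂_3, so H_2 = 0.

As a check, the Euler characteristic is 10 − 19 + 7 = -2, which agrees with 1 − 3 + 0 = -2.

H_0 = Z,  H_1 = Z^3,  H_2 = 0.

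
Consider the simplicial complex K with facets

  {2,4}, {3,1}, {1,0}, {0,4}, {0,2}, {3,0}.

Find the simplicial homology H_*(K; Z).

K has 5 vertices, 6 edges.
rank ∂_0 = 0, rank ∂_1 = 4 ⇒ b_0 = 5 − 0 − 4 = 1; all invariant factors of ∂_1 are 1 so no torsion. So H_0 = Z.
rank ∂_1 = 4, rank ∂_2 = 0 ⇒ b_1 = 6 − 4 − 0 = 2. So H_1 = Z^2.

H_0 = Z,  H_1 = Z^2.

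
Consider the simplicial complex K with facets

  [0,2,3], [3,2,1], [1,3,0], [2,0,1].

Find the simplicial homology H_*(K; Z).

Fix the vertex order 0 < 1 < 2 < 3 and write every simplex with vertices in increasing order. Then dim K = 2 and the simplices of K are:

  0-simplices (4): [0], [1], [2], [3]
  1-simplices (6): [0,1], [0,2], [0,3], [1,2], [1,3], [2,3]
  2-simplices (4): [0,1,2], [0,1,3], [0,2,3], [1,2,3]

giving chain groups C_0 ≅ Z^4, C_1 ≅ Z^6, C_2 ≅ Z^4.

∂_1: C_1 → C_0 sends each edge [p,q] (with p < q) to q − p.
This gives a 4×6 integer matrix of rank 3; reducing to Smith normal form yields diagonal entries (1,1,1).

Boundary ∂_2: C_2 → C_1 sends each 2-simplex [p,q,r] to [q,r] − [p,r] + [p,q]. For instance
  ∂[1,2,3] = [2,3] − [1,3] + [1,2],
  ∂[0,2,3] = [2,3] − [0,3] + [0,2].
The 6×4 boundary matrix has rank 3 and Smith normal form diag(1,1,1).

From H_k ≅ ker(∂_k) / im(∂_{k+1}) we obtain:

  H_0: rank C_0 − rank ∂_1 = 4 − 3 = 1, and the invariant factors of ∂_1 are all 1, so H_0 ≅ Z.
  H_1: rank ker ∂_1 − rank ∂_2 = (6 − 3) − 3 = 0, and the invariant factors of ∂_2 are all 1, so H_1 ≅ 0.
  H_2: rank ker ∂_2 − rank ∂_3 = (4 − 3) − 0 = 1, and there is no ∂_3, so H_2 ≅ Z.

H_0 = Z,  H_1 = 0,  H_2 = Z.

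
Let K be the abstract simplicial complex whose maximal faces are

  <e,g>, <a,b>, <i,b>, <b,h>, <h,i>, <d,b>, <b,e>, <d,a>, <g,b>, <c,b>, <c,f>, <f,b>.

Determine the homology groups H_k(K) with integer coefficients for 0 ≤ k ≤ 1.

H_0 ≅ Z,  H_1 ≅ Z^4.

We work with the vertex ordering a < b < c < d < e < f < g < h < i. The simplices of K, each written with vertices in increasing order, are:

  0-simplices (9): a, b, c, d, e, f, g, h, i
  1-simplices (12): ab, ad, bc, bd, be, bf, bg, bh, bi, cf, eg, hi

so the chain groups are C_0 ≅ Z^9, C_1 ≅ Z^12.

∂_1: C_1 → C_0 sends each edge [p,q] (with p < q) to q − p.
This gives a 9×12 integer matrix of rank 8; reducing to Smith normal form yields diagonal entries (1,1,1,1,1,1,1,1).

From H_k ≅ ker(∂_k) / im(∂_{k+1}) we obtain:

  H_0: rank C_0 − rank ∂_1 = 9 − 8 = 1, and the invariant factors of ∂_1 are all 1, so H_0 ≅ Z.
  H_1: rank ker ∂_1 − rank ∂_2 = (12 − 8) − 0 = 4, and there is no ∂_2, so H_1 ≅ Z^4.

(K is a triangulation of a wedge of 4 circles.)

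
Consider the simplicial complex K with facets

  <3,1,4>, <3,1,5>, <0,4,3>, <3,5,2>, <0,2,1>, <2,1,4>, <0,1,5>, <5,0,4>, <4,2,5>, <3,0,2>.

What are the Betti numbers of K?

Take the total order 0 < 1 < 2 < 3 < 4 < 5 on the vertex set. Then K (dimension 2) consists of the simplices:

  0-simplices (6): [0], [1], [2], [3], [4], [5]
  1-simplices (15): [0,1], [0,2], [0,3], [0,4], [0,5], [1,2], [1,3], [1,4], [1,5], [2,3], [2,4], [2,5], [3,4], [3,5], [4,5]
  2-simplices (10): [0,1,2], [0,1,5], [0,2,3], [0,3,4], [0,4,5], [1,2,4], [1,3,4], [1,3,5], [2,3,5], [2,4,5]

giving chain groups C_0 ≅ Z^6, C_1 ≅ Z^15, C_2 ≅ Z^10.

The boundary map ∂_1: C_1 → C_0 maps an edge to its endpoints' difference, ∂[p,q] = q − p. For instance
  ∂[0,5] = [5] − [0].
The 6×15 boundary matrix has rank 5 and Smith normal form diag(1,1,1,1,1).

The boundary map ∂_2: C_2 → C_1 acts by ∂[p,q,r] = [q,r] − [p,r] + [p,q]. For instance
  ∂[0,3,4] = [3,4] − [0,4] + [0,3],
  ∂[0,2,3] = [2,3] − [0,3] + [0,2].
The resulting 15×10 matrix has rank 10, and its Smith normal form has invariant factors (1,1,1,1,1,1,1,1,1,2).

Now H_k = ker ∂_k / im ∂_{k+1}, so:

  H_0: rank C_0 − rank ∂_1 = 6 − 5 = 1, and the invariant factors of ∂_1 are all 1, so H_0 ≅ Z.
  H_1: rank ker ∂_1 − rank ∂_2 = (15 − 5) − 10 = 0, and ∂_2 has invariant factor 2 > 1, so H_1 ≅ Z/2Z.
  H_2: rank ker ∂_2 − rank ∂_3 = (10 − 10) − 0 = 0, and there is no ∂_3, so H_2 ≅ 0.

Hence the Betti numbers are b_0 = 1, b_1 = 0, b_2 = 0.

b_0 = 1, b_1 = 0, b_2 = 0.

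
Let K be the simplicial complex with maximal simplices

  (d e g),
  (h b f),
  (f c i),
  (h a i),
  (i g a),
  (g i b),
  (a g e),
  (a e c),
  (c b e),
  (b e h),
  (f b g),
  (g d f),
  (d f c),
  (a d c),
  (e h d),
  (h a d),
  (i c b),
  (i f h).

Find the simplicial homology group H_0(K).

H_0 = Z.

K has 9 vertices, 27 edges, 18 triangles.
rank ∂_0 = 0, rank ∂_1 = 8 ⇒ b_0 = 9 − 0 − 8 = 1; all invariant factors of ∂_1 are 1 so no torsion. So H_0 = Z.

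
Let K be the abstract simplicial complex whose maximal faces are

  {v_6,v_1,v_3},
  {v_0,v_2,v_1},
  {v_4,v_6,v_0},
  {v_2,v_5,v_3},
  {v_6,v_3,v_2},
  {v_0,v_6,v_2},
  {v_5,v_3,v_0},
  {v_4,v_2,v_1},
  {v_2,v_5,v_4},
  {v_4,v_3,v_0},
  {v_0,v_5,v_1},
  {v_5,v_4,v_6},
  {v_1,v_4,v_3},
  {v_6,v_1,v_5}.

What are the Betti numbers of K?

b_0 = 1, b_1 = 2, b_2 = 1.

Order the vertices as v_0 < v_1 < v_2 < v_3 < v_4 < v_5 < v_6. Listing each simplex with vertices in this order, K has dimension 2 with simplices:

  0-simplices (7): [v_0], [v_1], [v_2], [v_3], [v_4], [v_5], [v_6]
  1-simplices (21): (21 of them)
  2-simplices (14): (14 of them)

so the chain groups are C_0 ≅ Z^7, C_1 ≅ Z^21, C_2 ≅ Z^14.

∂_1: C_1 → C_0 is given by ∂[p,q] = [q] − [p].
This gives a 7×21 integer matrix of rank 6; reducing to Smith normal form yields diagonal entries (1,1,1,1,1,1).

Boundary ∂_2: C_2 → C_1 sends each 2-simplex [p,q,r] to [q,r] − [p,r] + [p,q]. For instance
  ∂[v_0,v_4,v_6] = [v_4,v_6] − [v_0,v_6] + [v_0,v_4],
  ∂[v_0,v_3,v_5] = [v_3,v_5] − [v_0,v_5] + [v_0,v_3].
As a 21×14 matrix over Z this has rank 13, with invariant factors (1,1,1,1,1,1,1,1,1,1,1,1,1).

Reading off H_k = ker ∂_k / im ∂_{k+1}:

  H_0: rank C_0 − rank ∂_1 = 7 − 6 = 1, and the invariant factors of ∂_1 are all 1, so H_0 ≅ Z.
  H_1: rank ker ∂_1 − rank ∂_2 = (21 − 6) − 13 = 2, and the invariant factors of ∂_2 are all 1, so H_1 ≅ Z^2.
  H_2: rank ker ∂_2 − rank ∂_3 = (14 − 13) − 0 = 1, and there is no ∂_3, so H_2 ≅ Z.

(K is a triangulation of the torus T^2.)

Hence the Betti numbers are b_0 = 1, b_1 = 2, b_2 = 1.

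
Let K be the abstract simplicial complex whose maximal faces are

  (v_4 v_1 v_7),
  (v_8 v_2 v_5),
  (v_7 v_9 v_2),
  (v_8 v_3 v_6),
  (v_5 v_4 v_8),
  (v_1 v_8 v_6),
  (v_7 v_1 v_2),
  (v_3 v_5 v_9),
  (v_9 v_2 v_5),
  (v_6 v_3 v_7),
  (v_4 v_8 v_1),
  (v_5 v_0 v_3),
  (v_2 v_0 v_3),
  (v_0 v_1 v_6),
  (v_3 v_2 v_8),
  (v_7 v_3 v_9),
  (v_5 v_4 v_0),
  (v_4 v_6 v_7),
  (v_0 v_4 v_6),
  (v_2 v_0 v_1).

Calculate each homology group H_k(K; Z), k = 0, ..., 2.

K has 10 vertices, 30 edges, 20 triangles.
rank ∂_0 = 0, rank ∂_1 = 9 ⇒ b_0 = 10 − 0 − 9 = 1; all invariant factors of ∂_1 are 1 so no torsion. So H_0 = Z.
rank ∂_1 = 9, rank ∂_2 = 20 ⇒ b_1 = 30 − 9 − 20 = 1; ∂_2 has invariant factor(s) [2] giving torsion. So H_1 = Z ⊕ Z/2Z.
rank ∂_2 = 20, rank ∂_3 = 0 ⇒ b_2 = 20 − 20 − 0 = 0. So H_2 = 0.

H_0 = Z,  H_1 = Z ⊕ Z/2Z,  H_2 = 0.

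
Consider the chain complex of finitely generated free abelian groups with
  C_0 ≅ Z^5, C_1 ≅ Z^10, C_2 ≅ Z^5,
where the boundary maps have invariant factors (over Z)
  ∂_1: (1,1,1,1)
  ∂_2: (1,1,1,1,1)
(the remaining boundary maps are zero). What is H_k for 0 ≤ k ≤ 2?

H_0 ≅ Z,  H_1 ≅ Z,  H_2 = 0.

H_0: b_0 = 5 − 0 − 4 = 1; torsion from ∂_1 factors > 1: none. So H_0 ≅ Z.
H_1: b_1 = 10 − 4 − 5 = 1; torsion from ∂_2 factors > 1: none. So H_1 ≅ Z.
H_2: b_2 = 5 − 5 − 0 = 0; torsion from ∂_3 factors > 1: none. So H_2 ≅ 0.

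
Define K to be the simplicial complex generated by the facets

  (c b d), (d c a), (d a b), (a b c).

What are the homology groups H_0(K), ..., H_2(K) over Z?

Order the vertices as a < b < c < d. Listing each simplex with vertices in this order, K has dimension 2 with simplices:

  0-simplices (4): a, b, c, d
  1-simplices (6): ab, ac, ad, bc, bd, cd
  2-simplices (4): abc, abd, acd, bcd

giving chain groups C_0 ≅ Z^4, C_1 ≅ Z^6, C_2 ≅ Z^4.

The boundary map ∂_1: C_1 → C_0 maps an edge to its endpoints' difference, ∂[p,q] = q − p.
As a 4×6 matrix over Z this has rank 3, with invariant factors (1,1,1).

The boundary map ∂_2: C_2 → C_1 sends each 2-simplex [p,q,r] to [q,r] − [p,r] + [p,q]. For instance
  ∂abd = bd − ad + ab,
  ∂acd = cd − ad + ac.
As a 6×4 matrix over Z this has rank 3, with invariant factors (1,1,1).

Now H_k = ker ∂_k / im ∂_{k+1}, so:

  H_0: rank C_0 − rank ∂_1 = 4 − 3 = 1, and the invariant factors of ∂_1 are all 1, so H_0 ≅ Z.
  H_1: rank ker ∂_1 − rank ∂_2 = (6 − 3) − 3 = 0, and the invariant factors of ∂_2 are all 1, so H_1 ≅ 0.
  H_2: rank ker ∂_2 − rank ∂_3 = (4 − 3) − 0 = 1, and there is no ∂_3, so H_2 ≅ Z.

H_0 = Z,  H_1 = 0,  H_2 = Z.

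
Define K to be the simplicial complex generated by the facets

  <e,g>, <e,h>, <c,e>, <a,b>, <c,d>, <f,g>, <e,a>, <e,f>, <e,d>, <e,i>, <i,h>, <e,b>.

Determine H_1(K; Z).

K has 9 vertices, 12 edges.
rank ∂_1 = 8, rank ∂_2 = 0 ⇒ b_1 = 12 − 8 − 0 = 4. So H_1 = Z^4.

H_1 = Z^4.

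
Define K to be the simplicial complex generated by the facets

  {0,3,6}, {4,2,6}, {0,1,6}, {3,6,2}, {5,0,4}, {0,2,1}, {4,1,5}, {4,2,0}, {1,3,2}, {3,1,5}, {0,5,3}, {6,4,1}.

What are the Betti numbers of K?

b_0 = 1, b_1 = 0, b_2 = 0.

Take the total order 0 < 1 < 2 < 3 < 4 < 5 < 6 on the vertex set. Then K (dimension 2) consists of the simplices:

  0-simplices (7): [0], [1], [2], [3], [4], [5], [6]
  1-simplices (18): [0,1], [0,2], [0,3], [0,4], [0,5], [0,6], [1,2], [1,3], [1,4], [1,5], [1,6], [2,3], [2,4], [2,6], [3,5], [3,6], [4,5], [4,6]
  2-simplices (12): [0,1,2], [0,1,6], [0,2,4], [0,3,5], [0,3,6], [0,4,5], [1,2,3], [1,3,5], [1,4,5], [1,4,6], [2,3,6], [2,4,6]

giving chain groups C_0 ≅ Z^7, C_1 ≅ Z^18, C_2 ≅ Z^12.

The boundary map ∂_1: C_1 → C_0 sends each edge [p,q] (with p < q) to q − p.
This gives a 7×18 integer matrix of rank 6; reducing to Smith normal form yields diagonal entries (1,1,1,1,1,1).

The boundary map ∂_2: C_2 → C_1 sends each 2-simplex [p,q,r] to [q,r] − [p,r] + [p,q]. For instance
  ∂[0,4,5] = [4,5] − [0,5] + [0,4],
  ∂[0,1,2] = [1,2] − [0,2] + [0,1].
This gives a 18×12 integer matrix of rank 12; reducing to Smith normal form yields diagonal entries (1,1,1,1,1,1,1,1,1,1,1,2).

Computing H_k = (kernel of ∂_k) / (image of ∂_{k+1}):

  H_0: rank C_0 − rank ∂_1 = 7 − 6 = 1, and the invariant factors of ∂_1 are all 1, so H_0 = Z.
  H_1: rank ker ∂_1 − rank ∂_2 = (18 − 6) − 12 = 0, and ∂_2 has invariant factor 2 > 1, so H_1 = Z/2.
  H_2: rank ker ∂_2 − rank ∂_3 = (12 − 12) − 0 = 0, and there is no ∂_3, so H_2 = 0.

As a check, the Euler characteristic is 7 − 18 + 12 = 1, which agrees with 1 − 0 + 0 = 1.

Hence the Betti numbers are b_0 = 1, b_1 = 0, b_2 = 0.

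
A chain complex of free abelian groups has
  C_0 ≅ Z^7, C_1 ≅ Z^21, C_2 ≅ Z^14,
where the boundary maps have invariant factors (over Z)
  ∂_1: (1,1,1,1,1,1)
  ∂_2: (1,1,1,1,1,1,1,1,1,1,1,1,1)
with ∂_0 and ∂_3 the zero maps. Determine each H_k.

H_0: b_0 = 7 − 0 − 6 = 1; torsion from ∂_1 factors > 1: none. So H_0 = Z.
H_1: b_1 = 21 − 6 − 13 = 2; torsion from ∂_2 factors > 1: none. So H_1 = Z^2.
H_2: b_2 = 14 − 13 − 0 = 1; torsion from ∂_3 factors > 1: none. So H_2 = Z.

H_0 = Z,  H_1 = Z^2,  H_2 = Z.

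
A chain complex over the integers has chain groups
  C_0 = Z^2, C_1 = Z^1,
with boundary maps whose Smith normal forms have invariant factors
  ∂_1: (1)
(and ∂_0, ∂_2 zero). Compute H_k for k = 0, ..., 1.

H_0 ≅ Z,  H_1 = 0.

H_0: b_0 = 2 − 0 − 1 = 1; torsion from ∂_1 factors > 1: none. So H_0 ≅ Z.
H_1: b_1 = 1 − 1 − 0 = 0; torsion from ∂_2 factors > 1: none. So H_1 ≅ 0.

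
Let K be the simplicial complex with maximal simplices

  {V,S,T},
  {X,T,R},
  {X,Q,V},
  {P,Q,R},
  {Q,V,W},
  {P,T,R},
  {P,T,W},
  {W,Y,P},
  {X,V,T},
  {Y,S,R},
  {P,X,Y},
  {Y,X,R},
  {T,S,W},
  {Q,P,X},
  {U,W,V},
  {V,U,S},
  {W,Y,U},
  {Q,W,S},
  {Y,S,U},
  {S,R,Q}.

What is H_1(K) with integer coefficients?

Order the vertices as P < Q < R < S < T < U < V < W < X < Y. Listing each simplex with vertices in this order, K has dimension 2 with simplices:

  0-simplices (10): P, Q, R, S, T, U, V, W, X, Y
  1-simplices (30): PQ, PR, PT, PW, PX, PY, QR, QS, QV, QW, QX, RS, RT, RX, RY, ST, SU, SV, SW, SY, TV, TW, TX, UV, UW, UY, VW, VX, WY, XY
  2-simplices (20): PQR, PQX, PRT, PTW, PWY, PXY, QRS, QSW, QVW, QVX, RSY, RTX, RXY, STV, STW, SUV, SUY, TVX, UVW, UWY

Hence C_0 ≅ Z^10, C_1 ≅ Z^30, C_2 ≅ Z^20.

The boundary map ∂_1: C_1 → C_0 maps an edge to its endpoints' difference, ∂[p,q] = q − p. For instance
  ∂QR = R − Q.
This gives a 10×30 integer matrix of rank 9; reducing to Smith normal form yields diagonal entries (1,1,1,1,1,1,1,1,1).

∂_2: C_2 → C_1 maps a triangle to the signed sum of its edges. For instance
  ∂PWY = WY − PY + PW,
  ∂QVX = VX − QX + QV.
The 30×20 boundary matrix has rank 20 and Smith normal form diag(1,1,1,1,1,1,1,1,1,1,1,1,1,1,1,1,1,1,1,2).

From H_k ≅ ker(∂_k) / im(∂_{k+1}) we obtain:

  H_1: rank ker ∂_1 − rank ∂_2 = (30 − 9) − 20 = 1, and ∂_2 has invariant factor 2 > 1, so H_1 = Z × Z/2.

H_1 ≅ Z × Z/2.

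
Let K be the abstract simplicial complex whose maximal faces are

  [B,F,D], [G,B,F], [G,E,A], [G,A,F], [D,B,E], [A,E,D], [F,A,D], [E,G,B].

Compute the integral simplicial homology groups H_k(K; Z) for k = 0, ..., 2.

H_0 ≅ Z,  H_1 = 0,  H_2 ≅ Z.

We work with the vertex ordering A < B < D < E < F < G. The simplices of K, each written with vertices in increasing order, are:

  0-simplices (6): A, B, D, E, F, G
  1-simplices (12): AD, AE, AF, AG, BD, BE, BF, BG, DE, DF, EG, FG
  2-simplices (8): ADE, ADF, AEG, AFG, BDE, BDF, BEG, BFG

giving chain groups C_0 ≅ Z^6, C_1 ≅ Z^12, C_2 ≅ Z^8.

Boundary ∂_1: C_1 → C_0 maps an edge to its endpoints' difference, ∂[p,q] = q − p. For instance
  ∂BE = E − B.
The resulting 6×12 matrix has rank 5, and its Smith normal form has invariant factors (1,1,1,1,1).

Boundary ∂_2: C_2 → C_1 acts by ∂[p,q,r] = [q,r] − [p,r] + [p,q]. For instance
  ∂BFG = FG − BG + BF,
  ∂BDE = DE − BE + BD.
As a 12×8 matrix over Z this has rank 7, with invariant factors (1,1,1,1,1,1,1).

From H_k ≅ ker(∂_k) / im(∂_{k+1}) we obtain:

  H_0: rank C_0 − rank ∂_1 = 6 − 5 = 1, and the invariant factors of ∂_1 are all 1, so H_0 = Z.
  H_1: rank ker ∂_1 − rank ∂_2 = (12 − 5) − 7 = 0, and the invariant factors of ∂_2 are all 1, so H_1 = 0.
  H_2: rank ker ∂_2 − rank ∂_3 = (8 − 7) − 0 = 1, and there is no ∂_3, so H_2 = Z.

(K is a triangulation of the 2-sphere S^2.)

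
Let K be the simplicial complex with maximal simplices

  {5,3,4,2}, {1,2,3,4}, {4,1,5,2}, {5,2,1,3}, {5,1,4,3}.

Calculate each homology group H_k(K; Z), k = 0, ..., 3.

Take the total order 1 < 2 < 3 < 4 < 5 on the vertex set. Then K (dimension 3) consists of the simplices:

  0-simplices (5): [1], [2], [3], [4], [5]
  1-simplices (10): [1,2], [1,3], [1,4], [1,5], [2,3], [2,4], [2,5], [3,4], [3,5], [4,5]
  2-simplices (10): [1,2,3], [1,2,4], [1,2,5], [1,3,4], [1,3,5], [1,4,5], [2,3,4], [2,3,5], [2,4,5], [3,4,5]
  3-simplices (5): [1,2,3,4], [1,2,3,5], [1,2,4,5], [1,3,4,5], [2,3,4,5]

so the chain groups are C_0 ≅ Z^5, C_1 ≅ Z^10, C_2 ≅ Z^10, C_3 ≅ Z^5.

∂_1: C_1 → C_0 is given by ∂[p,q] = [q] − [p].
The resulting 5×10 matrix has rank 4, and its Smith normal form has invariant factors (1,1,1,1).

Boundary ∂_2: C_2 → C_1 sends each 2-simplex [p,q,r] to [q,r] − [p,r] + [p,q]. For instance
  ∂[1,2,5] = [2,5] − [1,5] + [1,2],
  ∂[2,3,4] = [3,4] − [2,4] + [2,3].
As a 10×10 matrix over Z this has rank 6, with invariant factors (1,1,1,1,1,1).

Boundary ∂_3: C_3 → C_2 sends each 3-simplex σ to the alternating sum Σ_i (−1)^i (σ with its i-th vertex removed). For instance
  ∂[1,2,4,5] = [2,4,5] − [1,4,5] + [1,2,5] − [1,2,4],
  ∂[1,3,4,5] = [3,4,5] − [1,4,5] + [1,3,5] − [1,3,4].
The 10×5 boundary matrix has rank 4 and Smith normal form diag(1,1,1,1).

Reading off H_k = ker ∂_k / im ∂_{k+1}:

  H_0: rank C_0 − rank ∂_1 = 5 − 4 = 1, and the invariant factors of ∂_1 are all 1, so H_0 = Z.
  H_1: rank ker ∂_1 − rank ∂_2 = (10 − 4) − 6 = 0, and the invariant factors of ∂_2 are all 1, so H_1 = 0.
  H_2: rank ker ∂_2 − rank ∂_3 = (10 − 6) − 4 = 0, and the invariant factors of ∂_3 are all 1, so H_2 = 0.
  H_3: rank ker ∂_3 − rank ∂_4 = (5 − 4) − 0 = 1, and there is no ∂_4, so H_3 = Z.

As a check, the Euler characteristic is 5 − 10 + 10 − 5 = 0, which agrees with 1 − 0 + 0 − 1 = 0.

H_0 ≅ Z,  H_1 = 0,  H_2 = 0,  H_3 ≅ Z.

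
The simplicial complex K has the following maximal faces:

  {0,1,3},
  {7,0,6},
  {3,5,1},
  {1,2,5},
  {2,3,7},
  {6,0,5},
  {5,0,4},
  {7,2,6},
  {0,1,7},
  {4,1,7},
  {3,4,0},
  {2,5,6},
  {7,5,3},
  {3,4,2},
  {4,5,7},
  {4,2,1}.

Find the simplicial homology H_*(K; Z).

H_0 ≅ Z,  H_1 ≅ Z^2,  H_2 ≅ Z.

K has 8 vertices, 24 edges, 16 triangles.
rank ∂_0 = 0, rank ∂_1 = 7 ⇒ b_0 = 8 − 0 − 7 = 1; all invariant factors of ∂_1 are 1 so no torsion. So H_0 ≅ Z.
rank ∂_1 = 7, rank ∂_2 = 15 ⇒ b_1 = 24 − 7 − 15 = 2; all invariant factors of ∂_2 are 1 so no torsion. So H_1 ≅ Z^2.
rank ∂_2 = 15, rank ∂_3 = 0 ⇒ b_2 = 16 − 15 − 0 = 1. So H_2 ≅ Z.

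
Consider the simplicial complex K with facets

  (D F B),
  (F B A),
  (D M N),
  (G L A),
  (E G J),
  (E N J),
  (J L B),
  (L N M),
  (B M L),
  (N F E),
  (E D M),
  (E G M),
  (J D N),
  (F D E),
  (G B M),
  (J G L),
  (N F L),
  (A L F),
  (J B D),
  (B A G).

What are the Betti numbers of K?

Take the total order A < B < D < E < F < G < J < L < M < N on the vertex set. Then K (dimension 2) consists of the simplices:

  0-simplices (10): A, B, D, E, F, G, J, L, M, N
  1-simplices (30): AB, AF, AG, AL, BD, BF, BG, BJ, BL, BM, DE, DF, DJ, DM, DN, EF, EG, EJ, EM, EN, FL, FN, GJ, GL, GM, JL, JN, LM, LN, MN
  2-simplices (20): ABF, ABG, AFL, AGL, BDF, BDJ, BGM, BJL, BLM, DEF, DEM, DJN, DMN, EFN, EGJ, EGM, EJN, FLN, GJL, LMN

Hence C_0 ≅ Z^10, C_1 ≅ Z^30, C_2 ≅ Z^20.

Boundary ∂_1: C_1 → C_0 is given by ∂[p,q] = [q] − [p]. For instance
  ∂DM = M − D.
This gives a 10×30 integer matrix of rank 9; reducing to Smith normal form yields diagonal entries (1,1,1,1,1,1,1,1,1).

The boundary map ∂_2: C_2 → C_1 sends each 2-simplex [p,q,r] to [q,r] − [p,r] + [p,q]. For instance
  ∂EFN = FN − EN + EF,
  ∂ABG = BG − AG + AB.
The resulting 30×20 matrix has rank 20, and its Smith normal form has invariant factors (1,1,1,1,1,1,1,1,1,1,1,1,1,1,1,1,1,1,1,2).

Computing H_k = (kernel of ∂_k) / (image of ∂_{k+1}):

  H_0: rank C_0 − rank ∂_1 = 10 − 9 = 1, and the invariant factors of ∂_1 are all 1, so H_0 ≅ Z.
  H_1: rank ker ∂_1 − rank ∂_2 = (30 − 9) − 20 = 1, and ∂_2 has invariant factor 2 > 1, so H_1 ≅ Z ⊕ Z_2.
  H_2: rank ker ∂_2 − rank ∂_3 = (20 − 20) − 0 = 0, and there is no ∂_3, so H_2 ≅ 0.

As a check, the Euler characteristic is 10 − 30 + 20 = 0, which agrees with 1 − 1 + 0 = 0.

Hence the Betti numbers are b_0 = 1, b_1 = 1, b_2 = 0.

b_0 = 1, b_1 = 1, b_2 = 0.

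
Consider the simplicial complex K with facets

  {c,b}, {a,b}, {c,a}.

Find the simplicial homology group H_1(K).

We work with the vertex ordering a < b < c. The simplices of K, each written with vertices in increasing order, are:

  0-simplices (3): a, b, c
  1-simplices (3): ab, ac, bc

so the chain groups are C_0 ≅ Z^3, C_1 ≅ Z^3.

∂_1: C_1 → C_0 is given by ∂[p,q] = [q] − [p].
This gives a 3×3 integer matrix of rank 2; reducing to Smith normal form yields diagonal entries (1,1).

Now H_k = ker ∂_k / im ∂_{k+1}, so:

  H_1: rank ker ∂_1 − rank ∂_2 = (3 − 2) − 0 = 1, and there is no ∂_2, so H_1 ≅ Z.

H_1 ≅ Z.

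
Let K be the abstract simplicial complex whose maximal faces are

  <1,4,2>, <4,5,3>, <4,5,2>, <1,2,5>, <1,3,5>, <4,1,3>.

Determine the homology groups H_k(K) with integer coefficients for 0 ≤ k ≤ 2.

H_0 = Z,  H_1 = 0,  H_2 = Z.

Take the total order 1 < 2 < 3 < 4 < 5 on the vertex set. Then K (dimension 2) consists of the simplices:

  0-simplices (5): [1], [2], [3], [4], [5]
  1-simplices (9): [1,2], [1,3], [1,4], [1,5], [2,4], [2,5], [3,4], [3,5], [4,5]
  2-simplices (6): [1,2,4], [1,2,5], [1,3,4], [1,3,5], [2,4,5], [3,4,5]

giving chain groups C_0 ≅ Z^5, C_1 ≅ Z^9, C_2 ≅ Z^6.

The boundary map ∂_1: C_1 → C_0 maps an edge to its endpoints' difference, ∂[p,q] = q − p. For instance
  ∂[3,5] = [5] − [3].
This gives a 5×9 integer matrix of rank 4; reducing to Smith normal form yields diagonal entries (1,1,1,1).

∂_2: C_2 → C_1 sends each 2-simplex [p,q,r] to [q,r] − [p,r] + [p,q]. For instance
  ∂[1,3,4] = [3,4] − [1,4] + [1,3],
  ∂[3,4,5] = [4,5] − [3,5] + [3,4].
The 9×6 boundary matrix has rank 5 and Smith normal form diag(1,1,1,1,1).

Computing H_k = (kernel of ∂_k) / (image of ∂_{k+1}):

  H_0: rank C_0 − rank ∂_1 = 5 − 4 = 1, and the invariant factors of ∂_1 are all 1, so H_0 ≅ Z.
  H_1: rank ker ∂_1 − rank ∂_2 = (9 − 4) − 5 = 0, and the invariant factors of ∂_2 are all 1, so H_1 ≅ 0.
  H_2: rank ker ∂_2 − rank ∂_3 = (6 − 5) − 0 = 1, and there is no ∂_3, so H_2 ≅ Z.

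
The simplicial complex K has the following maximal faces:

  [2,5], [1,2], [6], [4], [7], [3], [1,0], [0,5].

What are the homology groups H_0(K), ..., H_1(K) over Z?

H_0 = Z^5,  H_1 = Z.

Order the vertices as 0 < 1 < 2 < 3 < 4 < 5 < 6 < 7. Listing each simplex with vertices in this order, K has dimension 1 with simplices:

  0-simplices (8): [0], [1], [2], [3], [4], [5], [6], [7]
  1-simplices (4): [0,1], [0,5], [1,2], [2,5]

Hence C_0 ≅ Z^8, C_1 ≅ Z^4.

∂_1: C_1 → C_0 maps an edge to its endpoints' difference, ∂[p,q] = q − p. For instance
  ∂[0,1] = [1] − [0].
The 8×4 boundary matrix has rank 3 and Smith normal form diag(1,1,1).

Reading off H_k = ker ∂_k / im ∂_{k+1}:

  H_0: rank C_0 − rank ∂_1 = 8 − 3 = 5, and the invariant factors of ∂_1 are all 1, so H_0 ≅ Z^5.
  H_1: rank ker ∂_1 − rank ∂_2 = (4 − 3) − 0 = 1, and there is no ∂_2, so H_1 ≅ Z.

As a check, the Euler characteristic is 8 − 4 = 4, which agrees with 5 − 1 = 4.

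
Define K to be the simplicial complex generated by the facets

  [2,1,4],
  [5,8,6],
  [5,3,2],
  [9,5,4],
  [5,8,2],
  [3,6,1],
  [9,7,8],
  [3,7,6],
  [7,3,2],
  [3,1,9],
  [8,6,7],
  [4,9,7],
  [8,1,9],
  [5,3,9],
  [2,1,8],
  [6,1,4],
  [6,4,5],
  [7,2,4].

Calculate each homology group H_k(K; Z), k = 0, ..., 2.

H_0 ≅ Z,  H_1 ≅ Z^2,  H_2 ≅ Z.

Fix the vertex order 1 < 2 < 3 < 4 < 5 < 6 < 7 < 8 < 9 and write every simplex with vertices in increasing order. Then dim K = 2 and the simplices of K are:

  0-simplices (9): [1], [2], [3], [4], [5], [6], [7], [8], [9]
  1-simplices (27): (27 of them)
  2-simplices (18): [1,2,4], [1,2,8], [1,3,6], [1,3,9], [1,4,6], [1,8,9], [2,3,5], [2,3,7], [2,4,7], [2,5,8], [3,5,9], [3,6,7], [4,5,6], [4,5,9], [4,7,9], [5,6,8], [6,7,8], [7,8,9]

giving chain groups C_0 ≅ Z^9, C_1 ≅ Z^27, C_2 ≅ Z^18.

∂_1: C_1 → C_0 maps an edge to its endpoints' difference, ∂[p,q] = q − p. For instance
  ∂[7,9] = [9] − [7].
As a 9×27 matrix over Z this has rank 8, with invariant factors (1,1,1,1,1,1,1,1).

Boundary ∂_2: C_2 → C_1 sends each 2-simplex [p,q,r] to [q,r] − [p,r] + [p,q]. For instance
  ∂[3,5,9] = [5,9] − [3,9] + [3,5],
  ∂[2,3,5] = [3,5] − [2,5] + [2,3].
The resulting 27×18 matrix has rank 17, and its Smith normal form has invariant factors (1,1,1,1,1,1,1,1,1,1,1,1,1,1,1,1,1).

Computing H_k = (kernel of ∂_k) / (image of ∂_{k+1}):

  H_0: rank C_0 − rank ∂_1 = 9 − 8 = 1, and the invariant factors of ∂_1 are all 1, so H_0 = Z.
  H_1: rank ker ∂_1 − rank ∂_2 = (27 − 8) − 17 = 2, and the invariant factors of ∂_2 are all 1, so H_1 = Z^2.
  H_2: rank ker ∂_2 − rank ∂_3 = (18 − 17) − 0 = 1, and there is no ∂_3, so H_2 = Z.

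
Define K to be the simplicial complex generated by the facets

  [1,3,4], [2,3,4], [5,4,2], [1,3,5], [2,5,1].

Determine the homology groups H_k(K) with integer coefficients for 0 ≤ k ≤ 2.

H_0 ≅ Z,  H_1 ≅ Z,  H_2 = 0.

Order the vertices as 1 < 2 < 3 < 4 < 5. Listing each simplex with vertices in this order, K has dimension 2 with simplices:

  0-simplices (5): [1], [2], [3], [4], [5]
  1-simplices (10): [1,2], [1,3], [1,4], [1,5], [2,3], [2,4], [2,5], [3,4], [3,5], [4,5]
  2-simplices (5): [1,2,5], [1,3,4], [1,3,5], [2,3,4], [2,4,5]

so the chain groups are C_0 ≅ Z^5, C_1 ≅ Z^10, C_2 ≅ Z^5.

Boundary ∂_1: C_1 → C_0 maps an edge to its endpoints' difference, ∂[p,q] = q − p.
This gives a 5×10 integer matrix of rank 4; reducing to Smith normal form yields diagonal entries (1,1,1,1).

The boundary map ∂_2: C_2 → C_1 maps a triangle to the signed sum of its edges. For instance
  ∂[1,3,4] = [3,4] − [1,4] + [1,3],
  ∂[1,3,5] = [3,5] − [1,5] + [1,3].
The 10×5 boundary matrix has rank 5 and Smith normal form diag(1,1,1,1,1).

Now H_k = ker ∂_k / im ∂_{k+1}, so:

  H_0: rank C_0 − rank ∂_1 = 5 − 4 = 1, and the invariant factors of ∂_1 are all 1, so H_0 ≅ Z.
  H_1: rank ker ∂_1 − rank ∂_2 = (10 − 4) − 5 = 1, and the invariant factors of ∂_2 are all 1, so H_1 ≅ Z.
  H_2: rank ker ∂_2 − rank ∂_3 = (5 − 5) − 0 = 0, and there is no ∂_3, so H_2 ≅ 0.

(K is a triangulation of the Möbius band.)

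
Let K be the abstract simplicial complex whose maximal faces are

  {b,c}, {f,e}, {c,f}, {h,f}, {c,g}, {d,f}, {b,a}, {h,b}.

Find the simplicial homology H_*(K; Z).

Take the total order a < b < c < d < e < f < g < h on the vertex set. Then K (dimension 1) consists of the simplices:

  0-simplices (8): a, b, c, d, e, f, g, h
  1-simplices (8): ab, bc, bh, cf, cg, df, ef, fh

so the chain groups are C_0 ≅ Z^8, C_1 ≅ Z^8.

∂_1: C_1 → C_0 maps an edge to its endpoints' difference, ∂[p,q] = q − p.
This gives a 8×8 integer matrix of rank 7; reducing to Smith normal form yields diagonal entries (1,1,1,1,1,1,1).

Reading off H_k = ker ∂_k / im ∂_{k+1}:

  H_0: rank C_0 − rank ∂_1 = 8 − 7 = 1, and the invariant factors of ∂_1 are all 1, so H_0 ≅ Z.
  H_1: rank ker ∂_1 − rank ∂_2 = (8 − 7) − 0 = 1, and there is no ∂_2, so H_1 ≅ Z.

H_0 = Z,  H_1 = Z.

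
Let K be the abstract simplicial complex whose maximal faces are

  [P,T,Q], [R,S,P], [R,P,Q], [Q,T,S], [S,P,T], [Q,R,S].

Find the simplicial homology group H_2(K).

Fix the vertex order P < Q < R < S < T and write every simplex with vertices in increasing order. Then dim K = 2 and the simplices of K are:

  0-simplices (5): P, Q, R, S, T
  1-simplices (9): PQ, PR, PS, PT, QR, QS, QT, RS, ST
  2-simplices (6): PQR, PQT, PRS, PST, QRS, QST

so the chain groups are C_0 ≅ Z^5, C_1 ≅ Z^9, C_2 ≅ Z^6.

Boundary ∂_1: C_1 → C_0 is given by ∂[p,q] = [q] − [p].
The 5×9 boundary matrix has rank 4 and Smith normal form diag(1,1,1,1).

∂_2: C_2 → C_1 maps a triangle to the signed sum of its edges. For instance
  ∂QRS = RS − QS + QR,
  ∂PQR = QR − PR + PQ.
The resulting 9×6 matrix has rank 5, and its Smith normal form has invariant factors (1,1,1,1,1).

Now H_k = ker ∂_k / im ∂_{k+1}, so:

  H_2: rank ker ∂_2 − rank ∂_3 = (6 − 5) − 0 = 1, and there is no ∂_3, so H_2 = Z.

(K is a triangulation of the 2-sphere S^2.)

H_2 = Z.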